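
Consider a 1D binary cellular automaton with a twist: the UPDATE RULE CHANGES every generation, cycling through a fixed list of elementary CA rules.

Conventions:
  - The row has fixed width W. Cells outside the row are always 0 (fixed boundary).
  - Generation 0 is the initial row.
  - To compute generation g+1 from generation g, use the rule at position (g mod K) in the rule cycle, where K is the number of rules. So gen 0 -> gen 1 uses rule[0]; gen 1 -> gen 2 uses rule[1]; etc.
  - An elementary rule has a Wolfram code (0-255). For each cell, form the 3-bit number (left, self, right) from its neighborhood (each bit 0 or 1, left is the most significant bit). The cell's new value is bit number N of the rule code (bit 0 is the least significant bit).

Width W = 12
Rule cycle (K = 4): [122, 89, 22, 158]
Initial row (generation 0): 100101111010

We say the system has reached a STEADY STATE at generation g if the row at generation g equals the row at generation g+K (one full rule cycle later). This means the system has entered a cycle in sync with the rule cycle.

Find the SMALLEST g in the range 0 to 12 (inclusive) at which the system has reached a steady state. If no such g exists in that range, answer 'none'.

Answer: 3

Derivation:
Gen 0: 100101111010
Gen 1 (rule 122): 011011001101
Gen 2 (rule 89): 011011101100
Gen 3 (rule 22): 100000000010
Gen 4 (rule 158): 110000000111
Gen 5 (rule 122): 111000001101
Gen 6 (rule 89): 101111101100
Gen 7 (rule 22): 100000000010
Gen 8 (rule 158): 110000000111
Gen 9 (rule 122): 111000001101
Gen 10 (rule 89): 101111101100
Gen 11 (rule 22): 100000000010
Gen 12 (rule 158): 110000000111
Gen 13 (rule 122): 111000001101
Gen 14 (rule 89): 101111101100
Gen 15 (rule 22): 100000000010
Gen 16 (rule 158): 110000000111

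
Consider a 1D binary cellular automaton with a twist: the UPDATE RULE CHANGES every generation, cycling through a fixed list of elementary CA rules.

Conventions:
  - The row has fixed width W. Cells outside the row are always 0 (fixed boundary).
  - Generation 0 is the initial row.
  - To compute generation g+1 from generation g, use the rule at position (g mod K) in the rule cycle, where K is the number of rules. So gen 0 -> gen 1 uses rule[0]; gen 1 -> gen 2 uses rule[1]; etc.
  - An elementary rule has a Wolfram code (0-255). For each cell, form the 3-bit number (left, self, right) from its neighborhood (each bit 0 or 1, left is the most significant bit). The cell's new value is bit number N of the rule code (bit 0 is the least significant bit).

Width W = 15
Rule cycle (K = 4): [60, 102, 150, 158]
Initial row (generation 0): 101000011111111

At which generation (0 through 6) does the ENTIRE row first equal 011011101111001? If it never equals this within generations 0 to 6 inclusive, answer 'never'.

Gen 0: 101000011111111
Gen 1 (rule 60): 111100010000000
Gen 2 (rule 102): 000100110000000
Gen 3 (rule 150): 001111001000000
Gen 4 (rule 158): 011110111100000
Gen 5 (rule 60): 010001100010000
Gen 6 (rule 102): 110010100110000

Answer: never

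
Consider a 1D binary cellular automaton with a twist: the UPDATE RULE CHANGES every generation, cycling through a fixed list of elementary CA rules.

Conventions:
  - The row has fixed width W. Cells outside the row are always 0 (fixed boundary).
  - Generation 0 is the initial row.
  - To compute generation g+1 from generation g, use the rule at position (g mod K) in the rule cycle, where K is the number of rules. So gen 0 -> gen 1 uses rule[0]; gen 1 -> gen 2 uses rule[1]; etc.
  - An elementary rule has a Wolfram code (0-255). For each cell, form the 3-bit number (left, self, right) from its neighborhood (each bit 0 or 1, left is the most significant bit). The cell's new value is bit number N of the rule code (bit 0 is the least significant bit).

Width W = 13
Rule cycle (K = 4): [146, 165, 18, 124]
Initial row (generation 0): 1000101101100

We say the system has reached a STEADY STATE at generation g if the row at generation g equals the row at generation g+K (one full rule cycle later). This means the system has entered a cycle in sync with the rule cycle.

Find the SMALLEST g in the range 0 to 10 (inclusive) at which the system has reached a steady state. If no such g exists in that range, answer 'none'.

Gen 0: 1000101101100
Gen 1 (rule 146): 0101000000010
Gen 2 (rule 165): 0111011111010
Gen 3 (rule 18): 1000000000001
Gen 4 (rule 124): 1100000000001
Gen 5 (rule 146): 0010000000010
Gen 6 (rule 165): 1010111111010
Gen 7 (rule 18): 0000000000001
Gen 8 (rule 124): 0000000000001
Gen 9 (rule 146): 0000000000010
Gen 10 (rule 165): 1111111111010
Gen 11 (rule 18): 0000000000001
Gen 12 (rule 124): 0000000000001
Gen 13 (rule 146): 0000000000010
Gen 14 (rule 165): 1111111111010

Answer: 7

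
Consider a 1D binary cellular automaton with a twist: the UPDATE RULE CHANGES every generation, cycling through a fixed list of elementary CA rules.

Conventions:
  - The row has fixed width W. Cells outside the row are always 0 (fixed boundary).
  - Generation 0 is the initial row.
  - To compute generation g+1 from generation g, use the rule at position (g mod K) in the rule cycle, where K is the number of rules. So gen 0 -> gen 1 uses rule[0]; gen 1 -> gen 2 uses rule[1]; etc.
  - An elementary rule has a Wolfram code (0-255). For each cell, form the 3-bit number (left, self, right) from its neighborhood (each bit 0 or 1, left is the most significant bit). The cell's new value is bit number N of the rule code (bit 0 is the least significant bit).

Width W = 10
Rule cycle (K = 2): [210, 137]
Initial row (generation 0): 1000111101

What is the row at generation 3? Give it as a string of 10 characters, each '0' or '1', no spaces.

Answer: 0000101110

Derivation:
Gen 0: 1000111101
Gen 1 (rule 210): 0101011100
Gen 2 (rule 137): 0000011001
Gen 3 (rule 210): 0000101110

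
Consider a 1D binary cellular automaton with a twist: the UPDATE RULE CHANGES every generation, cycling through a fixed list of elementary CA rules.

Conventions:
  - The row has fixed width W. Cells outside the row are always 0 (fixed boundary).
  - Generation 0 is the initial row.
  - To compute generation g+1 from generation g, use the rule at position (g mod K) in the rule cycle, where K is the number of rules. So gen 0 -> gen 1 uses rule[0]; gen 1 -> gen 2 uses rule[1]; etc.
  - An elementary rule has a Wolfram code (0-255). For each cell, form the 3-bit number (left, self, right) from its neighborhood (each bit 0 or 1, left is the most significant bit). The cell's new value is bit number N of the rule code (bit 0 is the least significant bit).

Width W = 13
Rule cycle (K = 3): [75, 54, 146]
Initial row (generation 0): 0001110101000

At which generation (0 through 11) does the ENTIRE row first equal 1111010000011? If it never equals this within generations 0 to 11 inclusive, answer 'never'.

Answer: 1

Derivation:
Gen 0: 0001110101000
Gen 1 (rule 75): 1111010000011
Gen 2 (rule 54): 0000111000100
Gen 3 (rule 146): 0001010101010
Gen 4 (rule 75): 1110000000000
Gen 5 (rule 54): 0001000000000
Gen 6 (rule 146): 0010100000000
Gen 7 (rule 75): 1100001111111
Gen 8 (rule 54): 0010010000000
Gen 9 (rule 146): 0101101000000
Gen 10 (rule 75): 1001100011111
Gen 11 (rule 54): 1110010100000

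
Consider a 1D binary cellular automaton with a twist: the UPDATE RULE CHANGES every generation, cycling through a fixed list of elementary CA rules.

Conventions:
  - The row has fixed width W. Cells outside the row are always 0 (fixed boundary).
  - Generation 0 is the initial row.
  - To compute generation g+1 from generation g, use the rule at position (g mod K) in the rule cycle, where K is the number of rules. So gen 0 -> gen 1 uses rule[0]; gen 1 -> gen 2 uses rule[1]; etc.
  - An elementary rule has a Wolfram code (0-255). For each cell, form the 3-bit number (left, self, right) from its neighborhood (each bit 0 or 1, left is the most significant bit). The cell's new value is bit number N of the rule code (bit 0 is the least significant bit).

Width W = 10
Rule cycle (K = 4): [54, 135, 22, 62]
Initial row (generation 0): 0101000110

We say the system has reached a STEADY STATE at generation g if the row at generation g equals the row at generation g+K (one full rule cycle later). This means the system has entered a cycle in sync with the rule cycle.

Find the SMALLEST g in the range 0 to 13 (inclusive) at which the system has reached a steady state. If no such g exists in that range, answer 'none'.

Answer: 11

Derivation:
Gen 0: 0101000110
Gen 1 (rule 54): 1111101001
Gen 2 (rule 135): 0111001011
Gen 3 (rule 22): 1000111000
Gen 4 (rule 62): 1101100100
Gen 5 (rule 54): 0010011110
Gen 6 (rule 135): 1110101100
Gen 7 (rule 22): 0000100010
Gen 8 (rule 62): 0001110111
Gen 9 (rule 54): 0010001000
Gen 10 (rule 135): 1110111011
Gen 11 (rule 22): 0000000000
Gen 12 (rule 62): 0000000000
Gen 13 (rule 54): 0000000000
Gen 14 (rule 135): 1111111111
Gen 15 (rule 22): 0000000000
Gen 16 (rule 62): 0000000000
Gen 17 (rule 54): 0000000000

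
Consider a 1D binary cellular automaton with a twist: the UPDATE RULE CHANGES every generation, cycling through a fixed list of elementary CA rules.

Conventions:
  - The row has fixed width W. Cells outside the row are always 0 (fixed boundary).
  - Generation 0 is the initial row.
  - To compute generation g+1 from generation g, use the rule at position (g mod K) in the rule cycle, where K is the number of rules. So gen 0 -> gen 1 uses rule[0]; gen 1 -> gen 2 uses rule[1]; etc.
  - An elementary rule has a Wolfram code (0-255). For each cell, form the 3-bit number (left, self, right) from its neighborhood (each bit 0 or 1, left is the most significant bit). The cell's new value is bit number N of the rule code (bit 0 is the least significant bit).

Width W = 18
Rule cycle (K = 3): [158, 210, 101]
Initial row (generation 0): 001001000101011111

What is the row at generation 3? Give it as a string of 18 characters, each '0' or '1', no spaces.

Answer: 110000100101100001

Derivation:
Gen 0: 001001000101011111
Gen 1 (rule 158): 011111101101011110
Gen 2 (rule 210): 101111100100001111
Gen 3 (rule 101): 110000100101100001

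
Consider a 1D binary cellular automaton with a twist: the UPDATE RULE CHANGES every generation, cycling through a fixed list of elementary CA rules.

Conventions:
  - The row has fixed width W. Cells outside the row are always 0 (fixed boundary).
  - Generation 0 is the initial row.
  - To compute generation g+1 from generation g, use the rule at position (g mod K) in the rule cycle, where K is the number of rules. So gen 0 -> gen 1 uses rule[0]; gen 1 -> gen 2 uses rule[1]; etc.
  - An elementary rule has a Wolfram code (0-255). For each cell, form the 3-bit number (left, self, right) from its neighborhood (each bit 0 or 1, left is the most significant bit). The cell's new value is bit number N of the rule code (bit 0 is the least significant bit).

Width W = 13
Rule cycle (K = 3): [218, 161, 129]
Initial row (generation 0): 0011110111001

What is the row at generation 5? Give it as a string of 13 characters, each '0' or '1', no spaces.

Gen 0: 0011110111001
Gen 1 (rule 218): 0111110111110
Gen 2 (rule 161): 0011101011100
Gen 3 (rule 129): 1001000001001
Gen 4 (rule 218): 0110100010110
Gen 5 (rule 161): 0001001001000

Answer: 0001001001000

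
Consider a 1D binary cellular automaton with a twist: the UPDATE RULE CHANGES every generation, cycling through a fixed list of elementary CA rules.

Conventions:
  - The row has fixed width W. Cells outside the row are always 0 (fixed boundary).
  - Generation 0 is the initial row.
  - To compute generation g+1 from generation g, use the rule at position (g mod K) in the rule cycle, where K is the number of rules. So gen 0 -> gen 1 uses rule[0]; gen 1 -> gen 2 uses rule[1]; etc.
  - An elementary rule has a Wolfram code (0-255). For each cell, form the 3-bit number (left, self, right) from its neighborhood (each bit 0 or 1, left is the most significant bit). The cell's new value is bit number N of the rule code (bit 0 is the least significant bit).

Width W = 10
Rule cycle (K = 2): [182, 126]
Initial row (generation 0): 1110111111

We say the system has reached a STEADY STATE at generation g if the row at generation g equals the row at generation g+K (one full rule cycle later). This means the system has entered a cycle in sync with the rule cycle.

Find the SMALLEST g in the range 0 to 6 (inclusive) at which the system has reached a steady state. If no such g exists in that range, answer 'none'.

Answer: none

Derivation:
Gen 0: 1110111111
Gen 1 (rule 182): 0101011110
Gen 2 (rule 126): 1111110011
Gen 3 (rule 182): 0111101100
Gen 4 (rule 126): 1100111110
Gen 5 (rule 182): 0011011101
Gen 6 (rule 126): 0111110111
Gen 7 (rule 182): 1011101010
Gen 8 (rule 126): 1110111111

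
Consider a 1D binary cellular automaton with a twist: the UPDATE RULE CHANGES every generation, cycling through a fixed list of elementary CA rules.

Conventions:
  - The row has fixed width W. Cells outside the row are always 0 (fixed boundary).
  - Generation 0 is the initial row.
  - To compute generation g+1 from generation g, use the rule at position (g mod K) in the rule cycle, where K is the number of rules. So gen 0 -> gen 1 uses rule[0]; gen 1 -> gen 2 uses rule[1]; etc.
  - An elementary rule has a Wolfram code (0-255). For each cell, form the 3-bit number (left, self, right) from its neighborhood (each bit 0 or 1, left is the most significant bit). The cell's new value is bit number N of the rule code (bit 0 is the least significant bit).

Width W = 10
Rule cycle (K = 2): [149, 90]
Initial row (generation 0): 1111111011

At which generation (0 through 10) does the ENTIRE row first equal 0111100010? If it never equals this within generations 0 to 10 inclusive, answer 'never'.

Gen 0: 1111111011
Gen 1 (rule 149): 0111110000
Gen 2 (rule 90): 1100011000
Gen 3 (rule 149): 0011000111
Gen 4 (rule 90): 0111101101
Gen 5 (rule 149): 0011000001
Gen 6 (rule 90): 0111100010
Gen 7 (rule 149): 0011011011
Gen 8 (rule 90): 0111011011
Gen 9 (rule 149): 0010000000
Gen 10 (rule 90): 0101000000

Answer: 6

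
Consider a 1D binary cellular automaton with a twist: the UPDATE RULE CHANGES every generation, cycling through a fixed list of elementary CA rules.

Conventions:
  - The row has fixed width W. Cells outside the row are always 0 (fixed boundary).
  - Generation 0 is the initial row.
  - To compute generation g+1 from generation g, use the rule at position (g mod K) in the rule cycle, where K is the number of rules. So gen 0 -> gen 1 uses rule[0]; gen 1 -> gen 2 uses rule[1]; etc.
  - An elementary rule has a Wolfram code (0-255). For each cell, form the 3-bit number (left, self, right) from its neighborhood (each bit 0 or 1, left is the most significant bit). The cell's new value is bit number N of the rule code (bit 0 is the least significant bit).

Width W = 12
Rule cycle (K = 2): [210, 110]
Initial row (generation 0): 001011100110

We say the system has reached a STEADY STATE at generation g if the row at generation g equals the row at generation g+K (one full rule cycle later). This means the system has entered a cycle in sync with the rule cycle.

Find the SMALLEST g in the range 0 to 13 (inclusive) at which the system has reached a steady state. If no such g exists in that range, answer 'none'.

Gen 0: 001011100110
Gen 1 (rule 210): 010001111011
Gen 2 (rule 110): 110011001111
Gen 3 (rule 210): 011101110111
Gen 4 (rule 110): 110111011101
Gen 5 (rule 210): 010011001100
Gen 6 (rule 110): 110111011100
Gen 7 (rule 210): 010011001110
Gen 8 (rule 110): 110111011010
Gen 9 (rule 210): 010011001001
Gen 10 (rule 110): 110111011011
Gen 11 (rule 210): 010011001001
Gen 12 (rule 110): 110111011011
Gen 13 (rule 210): 010011001001
Gen 14 (rule 110): 110111011011
Gen 15 (rule 210): 010011001001

Answer: 9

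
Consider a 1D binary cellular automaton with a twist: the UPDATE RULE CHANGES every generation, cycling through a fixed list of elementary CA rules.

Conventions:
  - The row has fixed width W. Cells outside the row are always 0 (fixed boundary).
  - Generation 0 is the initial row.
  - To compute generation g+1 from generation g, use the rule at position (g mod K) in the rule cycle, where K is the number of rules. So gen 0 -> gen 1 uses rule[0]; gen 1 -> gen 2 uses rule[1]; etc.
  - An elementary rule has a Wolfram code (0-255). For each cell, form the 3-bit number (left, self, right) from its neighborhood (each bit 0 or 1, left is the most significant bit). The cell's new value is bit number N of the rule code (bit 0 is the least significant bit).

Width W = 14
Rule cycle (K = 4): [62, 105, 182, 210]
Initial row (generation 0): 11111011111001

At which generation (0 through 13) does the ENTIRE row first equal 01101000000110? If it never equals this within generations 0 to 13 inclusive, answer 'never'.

Gen 0: 11111011111001
Gen 1 (rule 62): 10000110000111
Gen 2 (rule 105): 00110110110101
Gen 3 (rule 182): 01001001001111
Gen 4 (rule 210): 10110110110111
Gen 5 (rule 62): 11101101101100
Gen 6 (rule 105): 10111111111101
Gen 7 (rule 182): 11011111111011
Gen 8 (rule 210): 01001111111001
Gen 9 (rule 62): 11111000000111
Gen 10 (rule 105): 10001011110101
Gen 11 (rule 182): 11011101101111
Gen 12 (rule 210): 01001100100111
Gen 13 (rule 62): 11111011111100

Answer: never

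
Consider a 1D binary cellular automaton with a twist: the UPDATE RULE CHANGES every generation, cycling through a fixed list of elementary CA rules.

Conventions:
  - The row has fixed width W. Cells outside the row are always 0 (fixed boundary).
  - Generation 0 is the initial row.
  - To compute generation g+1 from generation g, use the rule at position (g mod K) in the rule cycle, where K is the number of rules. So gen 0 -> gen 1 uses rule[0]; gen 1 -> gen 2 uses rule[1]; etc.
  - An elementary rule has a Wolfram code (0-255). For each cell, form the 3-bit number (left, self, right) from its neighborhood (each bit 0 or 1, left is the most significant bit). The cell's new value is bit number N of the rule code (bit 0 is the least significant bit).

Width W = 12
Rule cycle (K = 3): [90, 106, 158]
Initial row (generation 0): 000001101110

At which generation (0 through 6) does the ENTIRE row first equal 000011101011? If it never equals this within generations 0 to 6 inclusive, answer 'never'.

Answer: 1

Derivation:
Gen 0: 000001101110
Gen 1 (rule 90): 000011101011
Gen 2 (rule 106): 000110110111
Gen 3 (rule 158): 001100100110
Gen 4 (rule 90): 011111011111
Gen 5 (rule 106): 110001110001
Gen 6 (rule 158): 101011101011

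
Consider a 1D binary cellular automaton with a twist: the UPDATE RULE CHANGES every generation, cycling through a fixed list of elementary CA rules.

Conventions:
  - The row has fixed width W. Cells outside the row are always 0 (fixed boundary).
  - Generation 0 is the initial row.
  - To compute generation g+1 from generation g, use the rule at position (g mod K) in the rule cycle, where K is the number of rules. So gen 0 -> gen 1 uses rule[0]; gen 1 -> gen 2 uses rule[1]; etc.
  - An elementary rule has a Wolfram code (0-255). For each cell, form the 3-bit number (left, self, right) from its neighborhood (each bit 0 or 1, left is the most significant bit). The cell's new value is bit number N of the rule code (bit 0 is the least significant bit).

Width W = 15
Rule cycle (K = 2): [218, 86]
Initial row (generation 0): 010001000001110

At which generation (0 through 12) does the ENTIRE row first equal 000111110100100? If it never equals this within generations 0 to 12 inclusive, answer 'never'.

Gen 0: 010001000001110
Gen 1 (rule 218): 101010100011111
Gen 2 (rule 86): 101010110100001
Gen 3 (rule 218): 000000110010010
Gen 4 (rule 86): 000001011111111
Gen 5 (rule 218): 000010011111111
Gen 6 (rule 86): 000111100000001
Gen 7 (rule 218): 001111110000010
Gen 8 (rule 86): 010000011000111
Gen 9 (rule 218): 101000111101111
Gen 10 (rule 86): 101101000100001
Gen 11 (rule 218): 001100101010010
Gen 12 (rule 86): 010111101011111

Answer: never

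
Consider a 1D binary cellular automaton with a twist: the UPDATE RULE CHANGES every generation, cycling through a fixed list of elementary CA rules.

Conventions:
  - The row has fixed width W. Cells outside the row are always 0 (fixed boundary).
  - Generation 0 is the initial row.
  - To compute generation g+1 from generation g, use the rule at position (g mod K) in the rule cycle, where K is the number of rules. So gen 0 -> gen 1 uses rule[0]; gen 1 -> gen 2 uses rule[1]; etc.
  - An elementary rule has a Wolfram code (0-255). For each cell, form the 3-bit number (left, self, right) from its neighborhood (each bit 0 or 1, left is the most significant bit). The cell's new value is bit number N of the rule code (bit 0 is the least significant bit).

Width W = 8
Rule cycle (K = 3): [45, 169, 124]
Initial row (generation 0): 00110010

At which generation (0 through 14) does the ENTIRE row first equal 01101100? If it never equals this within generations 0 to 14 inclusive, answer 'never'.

Gen 0: 00110010
Gen 1 (rule 45): 10100010
Gen 2 (rule 169): 01001000
Gen 3 (rule 124): 01101100
Gen 4 (rule 45): 01011001
Gen 5 (rule 169): 00110000
Gen 6 (rule 124): 00111000
Gen 7 (rule 45): 10100011
Gen 8 (rule 169): 01001010
Gen 9 (rule 124): 01101111
Gen 10 (rule 45): 01011000
Gen 11 (rule 169): 00110011
Gen 12 (rule 124): 00111011
Gen 13 (rule 45): 10100110
Gen 14 (rule 169): 01000100

Answer: 3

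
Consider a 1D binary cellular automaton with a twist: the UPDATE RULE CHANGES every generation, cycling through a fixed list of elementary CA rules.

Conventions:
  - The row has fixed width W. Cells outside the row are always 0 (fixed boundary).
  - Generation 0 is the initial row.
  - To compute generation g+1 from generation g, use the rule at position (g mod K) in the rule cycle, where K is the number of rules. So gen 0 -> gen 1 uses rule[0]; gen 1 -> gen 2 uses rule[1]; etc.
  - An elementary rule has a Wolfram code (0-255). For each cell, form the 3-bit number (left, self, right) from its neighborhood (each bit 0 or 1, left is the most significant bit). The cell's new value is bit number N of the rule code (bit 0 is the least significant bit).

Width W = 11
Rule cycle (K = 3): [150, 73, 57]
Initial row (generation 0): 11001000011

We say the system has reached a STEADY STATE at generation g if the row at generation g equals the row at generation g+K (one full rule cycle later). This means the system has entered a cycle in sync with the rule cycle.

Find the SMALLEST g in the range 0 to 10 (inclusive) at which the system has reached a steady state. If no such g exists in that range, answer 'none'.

Gen 0: 11001000011
Gen 1 (rule 150): 00111100100
Gen 2 (rule 73): 10100100001
Gen 3 (rule 57): 01010011100
Gen 4 (rule 150): 11011101010
Gen 5 (rule 73): 11010100000
Gen 6 (rule 57): 10101011111
Gen 7 (rule 150): 10101001110
Gen 8 (rule 73): 00000001010
Gen 9 (rule 57): 11111100101
Gen 10 (rule 150): 01111011101
Gen 11 (rule 73): 01001010100
Gen 12 (rule 57): 00100101011
Gen 13 (rule 150): 01111101000

Answer: none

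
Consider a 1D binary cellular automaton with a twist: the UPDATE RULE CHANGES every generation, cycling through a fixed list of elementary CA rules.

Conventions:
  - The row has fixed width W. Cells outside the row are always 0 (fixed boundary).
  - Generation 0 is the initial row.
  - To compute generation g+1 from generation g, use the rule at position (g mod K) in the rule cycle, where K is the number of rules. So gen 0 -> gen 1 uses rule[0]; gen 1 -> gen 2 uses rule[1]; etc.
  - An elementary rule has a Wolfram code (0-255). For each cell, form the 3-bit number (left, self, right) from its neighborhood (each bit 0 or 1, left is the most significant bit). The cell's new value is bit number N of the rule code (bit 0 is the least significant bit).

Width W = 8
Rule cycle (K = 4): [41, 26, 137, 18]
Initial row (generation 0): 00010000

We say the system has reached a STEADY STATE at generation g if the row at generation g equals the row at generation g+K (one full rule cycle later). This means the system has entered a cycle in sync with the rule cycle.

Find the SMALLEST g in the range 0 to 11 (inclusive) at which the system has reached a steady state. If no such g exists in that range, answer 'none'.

Answer: none

Derivation:
Gen 0: 00010000
Gen 1 (rule 41): 11000111
Gen 2 (rule 26): 10101100
Gen 3 (rule 137): 00001001
Gen 4 (rule 18): 00010110
Gen 5 (rule 41): 11001100
Gen 6 (rule 26): 10111010
Gen 7 (rule 137): 00110000
Gen 8 (rule 18): 01001000
Gen 9 (rule 41): 00000011
Gen 10 (rule 26): 00000110
Gen 11 (rule 137): 11110100
Gen 12 (rule 18): 00000010
Gen 13 (rule 41): 11111000
Gen 14 (rule 26): 10000100
Gen 15 (rule 137): 00110001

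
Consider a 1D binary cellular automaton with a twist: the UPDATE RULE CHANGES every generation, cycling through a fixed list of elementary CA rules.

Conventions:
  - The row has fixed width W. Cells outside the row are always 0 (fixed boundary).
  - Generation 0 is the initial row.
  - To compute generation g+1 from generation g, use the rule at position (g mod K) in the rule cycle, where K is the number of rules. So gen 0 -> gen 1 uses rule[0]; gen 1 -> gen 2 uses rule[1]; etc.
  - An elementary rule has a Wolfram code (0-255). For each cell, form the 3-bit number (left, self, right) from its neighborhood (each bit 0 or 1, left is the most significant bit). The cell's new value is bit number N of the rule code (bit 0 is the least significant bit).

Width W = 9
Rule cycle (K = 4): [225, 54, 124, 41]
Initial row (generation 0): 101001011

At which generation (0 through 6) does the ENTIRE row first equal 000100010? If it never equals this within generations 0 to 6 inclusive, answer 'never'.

Answer: never

Derivation:
Gen 0: 101001011
Gen 1 (rule 225): 010000101
Gen 2 (rule 54): 111001111
Gen 3 (rule 124): 101101001
Gen 4 (rule 41): 011010000
Gen 5 (rule 225): 001100111
Gen 6 (rule 54): 010011000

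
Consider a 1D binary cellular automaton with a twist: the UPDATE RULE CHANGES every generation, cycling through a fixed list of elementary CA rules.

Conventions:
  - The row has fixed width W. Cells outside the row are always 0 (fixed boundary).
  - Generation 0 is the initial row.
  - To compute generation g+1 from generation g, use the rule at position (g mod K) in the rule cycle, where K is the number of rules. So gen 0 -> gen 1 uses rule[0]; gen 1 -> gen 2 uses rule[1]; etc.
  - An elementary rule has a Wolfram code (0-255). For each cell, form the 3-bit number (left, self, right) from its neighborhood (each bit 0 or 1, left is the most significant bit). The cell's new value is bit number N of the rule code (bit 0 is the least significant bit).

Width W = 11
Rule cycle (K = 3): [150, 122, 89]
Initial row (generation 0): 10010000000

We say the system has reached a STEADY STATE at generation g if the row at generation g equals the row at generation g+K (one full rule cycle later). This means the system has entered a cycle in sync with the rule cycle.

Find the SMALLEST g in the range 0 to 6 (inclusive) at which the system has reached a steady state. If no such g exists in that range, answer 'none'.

Gen 0: 10010000000
Gen 1 (rule 150): 11111000000
Gen 2 (rule 122): 10001100000
Gen 3 (rule 89): 01101111111
Gen 4 (rule 150): 10000111110
Gen 5 (rule 122): 01001100011
Gen 6 (rule 89): 00101111011
Gen 7 (rule 150): 01100110000
Gen 8 (rule 122): 11111111000
Gen 9 (rule 89): 10000001111

Answer: none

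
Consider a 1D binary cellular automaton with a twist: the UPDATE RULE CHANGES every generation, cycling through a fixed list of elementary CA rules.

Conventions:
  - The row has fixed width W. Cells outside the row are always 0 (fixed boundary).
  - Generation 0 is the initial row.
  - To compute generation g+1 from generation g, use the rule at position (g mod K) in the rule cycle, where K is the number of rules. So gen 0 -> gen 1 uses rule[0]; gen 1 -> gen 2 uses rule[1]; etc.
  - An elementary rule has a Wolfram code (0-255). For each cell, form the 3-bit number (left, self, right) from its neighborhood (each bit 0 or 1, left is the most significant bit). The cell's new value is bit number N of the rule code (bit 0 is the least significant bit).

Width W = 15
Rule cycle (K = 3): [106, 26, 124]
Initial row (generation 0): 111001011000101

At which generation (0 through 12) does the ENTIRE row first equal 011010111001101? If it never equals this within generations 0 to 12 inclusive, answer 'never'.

Gen 0: 111001011000101
Gen 1 (rule 106): 101010111001010
Gen 2 (rule 26): 000000100110001
Gen 3 (rule 124): 000000110111001
Gen 4 (rule 106): 000001111101010
Gen 5 (rule 26): 000011000000001
Gen 6 (rule 124): 000011100000001
Gen 7 (rule 106): 000110100000010
Gen 8 (rule 26): 001100010000101
Gen 9 (rule 124): 001110011000111
Gen 10 (rule 106): 011010111001101
Gen 11 (rule 26): 110000100111000
Gen 12 (rule 124): 111000110101100

Answer: 10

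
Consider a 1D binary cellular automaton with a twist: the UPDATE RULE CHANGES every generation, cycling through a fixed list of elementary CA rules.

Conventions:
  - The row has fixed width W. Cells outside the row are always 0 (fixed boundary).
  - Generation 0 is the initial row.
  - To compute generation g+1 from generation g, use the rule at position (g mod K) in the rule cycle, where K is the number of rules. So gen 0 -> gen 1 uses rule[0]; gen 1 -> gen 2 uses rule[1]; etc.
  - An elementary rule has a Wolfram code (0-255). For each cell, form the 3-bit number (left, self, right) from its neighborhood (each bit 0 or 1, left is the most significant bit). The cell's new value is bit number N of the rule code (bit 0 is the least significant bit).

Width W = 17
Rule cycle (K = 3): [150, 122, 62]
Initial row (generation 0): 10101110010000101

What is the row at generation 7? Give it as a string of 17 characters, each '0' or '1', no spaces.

Answer: 11011110111111010

Derivation:
Gen 0: 10101110010000101
Gen 1 (rule 150): 10100101111001101
Gen 2 (rule 122): 01011011001111110
Gen 3 (rule 62): 11110110111000001
Gen 4 (rule 150): 01100000010100011
Gen 5 (rule 122): 11110000101010111
Gen 6 (rule 62): 10001001111111100
Gen 7 (rule 150): 11011110111111010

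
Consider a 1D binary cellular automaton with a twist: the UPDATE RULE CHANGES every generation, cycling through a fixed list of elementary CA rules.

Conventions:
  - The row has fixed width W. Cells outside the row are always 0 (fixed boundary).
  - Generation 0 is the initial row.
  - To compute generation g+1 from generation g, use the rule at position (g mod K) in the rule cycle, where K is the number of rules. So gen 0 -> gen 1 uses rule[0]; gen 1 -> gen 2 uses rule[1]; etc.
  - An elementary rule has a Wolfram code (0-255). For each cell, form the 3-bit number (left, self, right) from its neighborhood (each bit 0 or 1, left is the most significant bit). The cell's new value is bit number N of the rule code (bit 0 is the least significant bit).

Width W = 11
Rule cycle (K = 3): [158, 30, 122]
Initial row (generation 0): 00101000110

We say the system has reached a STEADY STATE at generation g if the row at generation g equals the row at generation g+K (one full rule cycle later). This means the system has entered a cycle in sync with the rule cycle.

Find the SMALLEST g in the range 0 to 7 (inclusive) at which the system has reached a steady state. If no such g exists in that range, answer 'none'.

Gen 0: 00101000110
Gen 1 (rule 158): 01101101101
Gen 2 (rule 30): 11001001001
Gen 3 (rule 122): 11110110110
Gen 4 (rule 158): 11100100101
Gen 5 (rule 30): 10011111101
Gen 6 (rule 122): 01110000110
Gen 7 (rule 158): 11101001101
Gen 8 (rule 30): 10001111001
Gen 9 (rule 122): 01011001110
Gen 10 (rule 158): 11010111101

Answer: none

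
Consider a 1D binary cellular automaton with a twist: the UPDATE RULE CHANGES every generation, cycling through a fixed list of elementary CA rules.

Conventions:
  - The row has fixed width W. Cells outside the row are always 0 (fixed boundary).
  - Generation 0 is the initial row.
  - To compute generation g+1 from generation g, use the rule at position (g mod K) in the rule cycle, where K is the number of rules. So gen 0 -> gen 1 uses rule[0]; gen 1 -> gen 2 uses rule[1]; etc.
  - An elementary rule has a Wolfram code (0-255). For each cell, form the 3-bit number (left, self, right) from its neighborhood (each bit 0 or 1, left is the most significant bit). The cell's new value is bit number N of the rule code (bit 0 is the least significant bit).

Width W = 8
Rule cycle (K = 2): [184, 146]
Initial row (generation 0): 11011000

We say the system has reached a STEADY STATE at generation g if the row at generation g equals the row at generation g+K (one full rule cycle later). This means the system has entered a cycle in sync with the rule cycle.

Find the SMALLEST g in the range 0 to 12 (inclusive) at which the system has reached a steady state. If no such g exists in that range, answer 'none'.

Gen 0: 11011000
Gen 1 (rule 184): 10110100
Gen 2 (rule 146): 00000010
Gen 3 (rule 184): 00000001
Gen 4 (rule 146): 00000010
Gen 5 (rule 184): 00000001
Gen 6 (rule 146): 00000010
Gen 7 (rule 184): 00000001
Gen 8 (rule 146): 00000010
Gen 9 (rule 184): 00000001
Gen 10 (rule 146): 00000010
Gen 11 (rule 184): 00000001
Gen 12 (rule 146): 00000010
Gen 13 (rule 184): 00000001
Gen 14 (rule 146): 00000010

Answer: 2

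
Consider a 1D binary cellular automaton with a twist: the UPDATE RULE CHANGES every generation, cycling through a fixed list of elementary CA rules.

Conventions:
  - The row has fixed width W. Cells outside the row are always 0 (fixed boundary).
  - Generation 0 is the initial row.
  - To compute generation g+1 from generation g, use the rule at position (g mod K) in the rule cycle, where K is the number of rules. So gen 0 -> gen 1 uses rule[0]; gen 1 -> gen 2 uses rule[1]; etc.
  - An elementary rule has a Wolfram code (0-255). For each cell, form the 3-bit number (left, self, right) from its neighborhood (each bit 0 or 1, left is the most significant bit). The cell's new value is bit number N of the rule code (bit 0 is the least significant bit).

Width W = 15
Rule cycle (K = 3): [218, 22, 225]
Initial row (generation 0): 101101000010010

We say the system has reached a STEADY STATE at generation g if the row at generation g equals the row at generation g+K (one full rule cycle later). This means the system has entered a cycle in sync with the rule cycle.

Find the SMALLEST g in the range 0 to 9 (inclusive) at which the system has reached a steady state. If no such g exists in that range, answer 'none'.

Gen 0: 101101000010010
Gen 1 (rule 218): 001100100101101
Gen 2 (rule 22): 010011111100001
Gen 3 (rule 225): 000001111101100
Gen 4 (rule 218): 000011111101110
Gen 5 (rule 22): 000100000000001
Gen 6 (rule 225): 110001111111100
Gen 7 (rule 218): 111011111111110
Gen 8 (rule 22): 000000000000001
Gen 9 (rule 225): 111111111111100
Gen 10 (rule 218): 111111111111110
Gen 11 (rule 22): 000000000000001
Gen 12 (rule 225): 111111111111100

Answer: 8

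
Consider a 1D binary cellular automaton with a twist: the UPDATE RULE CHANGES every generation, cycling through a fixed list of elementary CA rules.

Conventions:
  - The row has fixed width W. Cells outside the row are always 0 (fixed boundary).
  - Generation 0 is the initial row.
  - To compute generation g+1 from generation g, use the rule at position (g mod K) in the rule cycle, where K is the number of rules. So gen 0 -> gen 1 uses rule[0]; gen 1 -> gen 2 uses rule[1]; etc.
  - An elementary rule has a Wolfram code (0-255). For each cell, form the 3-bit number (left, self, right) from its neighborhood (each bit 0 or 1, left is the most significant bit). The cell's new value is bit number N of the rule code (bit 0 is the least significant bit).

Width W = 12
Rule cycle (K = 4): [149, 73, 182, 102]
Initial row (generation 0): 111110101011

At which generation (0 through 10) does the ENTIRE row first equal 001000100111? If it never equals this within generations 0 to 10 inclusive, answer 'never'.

Answer: never

Derivation:
Gen 0: 111110101011
Gen 1 (rule 149): 011100101000
Gen 2 (rule 73): 010100000011
Gen 3 (rule 182): 111110000100
Gen 4 (rule 102): 000010001100
Gen 5 (rule 149): 111011100011
Gen 6 (rule 73): 101010101011
Gen 7 (rule 182): 111111111100
Gen 8 (rule 102): 000000000100
Gen 9 (rule 149): 111111110111
Gen 10 (rule 73): 100000010101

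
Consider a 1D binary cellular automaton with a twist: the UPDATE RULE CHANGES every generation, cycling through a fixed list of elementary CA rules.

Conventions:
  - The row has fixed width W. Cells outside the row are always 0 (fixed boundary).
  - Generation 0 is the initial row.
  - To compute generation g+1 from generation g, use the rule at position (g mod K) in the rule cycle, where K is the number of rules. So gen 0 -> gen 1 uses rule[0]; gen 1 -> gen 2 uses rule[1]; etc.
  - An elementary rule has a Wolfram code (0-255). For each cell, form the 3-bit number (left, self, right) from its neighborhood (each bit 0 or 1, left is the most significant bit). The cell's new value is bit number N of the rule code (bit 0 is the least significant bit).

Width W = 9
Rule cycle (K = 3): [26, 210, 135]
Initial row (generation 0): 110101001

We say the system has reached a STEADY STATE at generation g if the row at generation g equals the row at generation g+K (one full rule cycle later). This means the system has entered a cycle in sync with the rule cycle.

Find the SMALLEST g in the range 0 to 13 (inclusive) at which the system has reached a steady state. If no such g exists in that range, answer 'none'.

Gen 0: 110101001
Gen 1 (rule 26): 100000110
Gen 2 (rule 210): 010001011
Gen 3 (rule 135): 110111000
Gen 4 (rule 26): 100100100
Gen 5 (rule 210): 011011010
Gen 6 (rule 135): 100000010
Gen 7 (rule 26): 010000101
Gen 8 (rule 210): 101001000
Gen 9 (rule 135): 101011011
Gen 10 (rule 26): 000010010
Gen 11 (rule 210): 000101101
Gen 12 (rule 135): 111100001
Gen 13 (rule 26): 100010010
Gen 14 (rule 210): 010101101
Gen 15 (rule 135): 110100001
Gen 16 (rule 26): 100010010

Answer: 13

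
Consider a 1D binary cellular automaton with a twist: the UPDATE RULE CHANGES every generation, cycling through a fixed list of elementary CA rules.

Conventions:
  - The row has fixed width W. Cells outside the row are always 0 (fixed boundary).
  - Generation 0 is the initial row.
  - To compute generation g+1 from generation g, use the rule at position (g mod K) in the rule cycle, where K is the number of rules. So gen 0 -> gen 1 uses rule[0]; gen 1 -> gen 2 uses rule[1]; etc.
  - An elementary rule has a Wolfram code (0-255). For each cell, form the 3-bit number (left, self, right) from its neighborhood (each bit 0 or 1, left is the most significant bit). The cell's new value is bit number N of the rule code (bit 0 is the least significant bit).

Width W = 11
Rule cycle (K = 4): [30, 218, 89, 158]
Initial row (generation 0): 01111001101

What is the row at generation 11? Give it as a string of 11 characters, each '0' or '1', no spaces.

Answer: 00010011111

Derivation:
Gen 0: 01111001101
Gen 1 (rule 30): 11000111001
Gen 2 (rule 218): 11101111110
Gen 3 (rule 89): 10101000011
Gen 4 (rule 158): 10101100110
Gen 5 (rule 30): 10101011101
Gen 6 (rule 218): 00000011100
Gen 7 (rule 89): 11111010111
Gen 8 (rule 158): 11110010110
Gen 9 (rule 30): 10001110101
Gen 10 (rule 218): 01011110000
Gen 11 (rule 89): 00010011111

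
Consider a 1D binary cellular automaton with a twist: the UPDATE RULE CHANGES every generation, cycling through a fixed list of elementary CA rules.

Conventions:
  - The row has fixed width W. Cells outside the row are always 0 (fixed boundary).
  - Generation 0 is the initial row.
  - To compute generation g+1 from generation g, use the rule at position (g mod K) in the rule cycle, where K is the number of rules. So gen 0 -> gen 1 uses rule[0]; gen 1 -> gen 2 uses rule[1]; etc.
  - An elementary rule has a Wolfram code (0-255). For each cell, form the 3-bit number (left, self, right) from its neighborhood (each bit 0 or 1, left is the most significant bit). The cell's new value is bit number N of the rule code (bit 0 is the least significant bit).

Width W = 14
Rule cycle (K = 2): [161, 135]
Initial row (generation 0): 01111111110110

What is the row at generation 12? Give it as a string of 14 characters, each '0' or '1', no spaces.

Gen 0: 01111111110110
Gen 1 (rule 161): 00111111101000
Gen 2 (rule 135): 11011111001011
Gen 3 (rule 161): 00101110000100
Gen 4 (rule 135): 11100100111101
Gen 5 (rule 161): 01000000011010
Gen 6 (rule 135): 11011111100010
Gen 7 (rule 161): 00101111001000
Gen 8 (rule 135): 11100110011011
Gen 9 (rule 161): 01000000000100
Gen 10 (rule 135): 11011111111101
Gen 11 (rule 161): 00101111111010
Gen 12 (rule 135): 11100111110010

Answer: 11100111110010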